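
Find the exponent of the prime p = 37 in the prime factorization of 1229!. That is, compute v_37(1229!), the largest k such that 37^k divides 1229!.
v_37(1229!) = 33

Legendre's formula: v_p(n!) = Σ_{k ≥ 1} ⌊n / p^k⌋. For p = 37, n = 1229, the terms are:
  ⌊1229/37^1⌋ = ⌊1229/37⌋ = 33
(the next term ⌊1229/37^2⌋ = 0, terminating the sum). Summing: v_37(1229!) = 33 = 33.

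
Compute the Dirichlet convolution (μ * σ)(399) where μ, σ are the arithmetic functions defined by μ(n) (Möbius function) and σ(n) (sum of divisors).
(μ * σ)(399) = 399

Divisors of 399: [1, 3, 7, 19, 21, 57, 133, 399]. For each d | 399:
  d = 1: μ(1) · σ(399/1) = 1 · 640 = 640
  d = 3: μ(3) · σ(399/3) = -1 · 160 = -160
  d = 7: μ(7) · σ(399/7) = -1 · 80 = -80
  d = 19: μ(19) · σ(399/19) = -1 · 32 = -32
  d = 21: μ(21) · σ(399/21) = 1 · 20 = 20
  d = 57: μ(57) · σ(399/57) = 1 · 8 = 8
  d = 133: μ(133) · σ(399/133) = 1 · 4 = 4
  d = 399: μ(399) · σ(399/399) = -1 · 1 = -1
Summing: (μ * σ)(399) = 640 + -160 + -80 + -32 + 20 + 8 + 4 + -1 = 399.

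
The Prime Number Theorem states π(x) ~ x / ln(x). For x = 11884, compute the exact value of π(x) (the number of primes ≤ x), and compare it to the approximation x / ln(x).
π(11884) = 1423;  x/ln(x) ≈ 1266.55;  relative error ≈ 10.99%.

Directly count primes up to 11884: π(11884) = 1423. The PNT approximation gives 11884/ln(11884) ≈ 11884/9.38295 ≈ 1266.55. Relative error (π(x) − x/ln(x)) / π(x) ≈ 10.99%; the approximation is known to undercount slightly (Li(x) is a better estimate).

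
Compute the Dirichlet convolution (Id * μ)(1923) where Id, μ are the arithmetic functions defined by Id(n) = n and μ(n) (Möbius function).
(Id * μ)(1923) = 1280

Divisors of 1923: [1, 3, 641, 1923]. For each d | 1923:
  d = 1: Id(1) · μ(1923/1) = 1 · 1 = 1
  d = 3: Id(3) · μ(1923/3) = 3 · -1 = -3
  d = 641: Id(641) · μ(1923/641) = 641 · -1 = -641
  d = 1923: Id(1923) · μ(1923/1923) = 1923 · 1 = 1923
Summing: (Id * μ)(1923) = 1 + -3 + -641 + 1923 = 1280.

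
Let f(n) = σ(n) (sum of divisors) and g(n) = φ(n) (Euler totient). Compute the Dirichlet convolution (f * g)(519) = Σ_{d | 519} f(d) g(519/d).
(σ * φ)(519) = 2076

Divisors of 519: [1, 3, 173, 519]. For each d | 519:
  d = 1: σ(1) · φ(519/1) = 1 · 344 = 344
  d = 3: σ(3) · φ(519/3) = 4 · 172 = 688
  d = 173: σ(173) · φ(519/173) = 174 · 2 = 348
  d = 519: σ(519) · φ(519/519) = 696 · 1 = 696
Summing: (σ * φ)(519) = 344 + 688 + 348 + 696 = 2076.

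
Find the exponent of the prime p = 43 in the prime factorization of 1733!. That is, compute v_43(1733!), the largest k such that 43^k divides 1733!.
v_43(1733!) = 40

Legendre's formula: v_p(n!) = Σ_{k ≥ 1} ⌊n / p^k⌋. For p = 43, n = 1733, the terms are:
  ⌊1733/43^1⌋ = ⌊1733/43⌋ = 40
(the next term ⌊1733/43^2⌋ = 0, terminating the sum). Summing: v_43(1733!) = 40 = 40.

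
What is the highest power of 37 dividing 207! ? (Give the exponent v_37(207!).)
v_37(207!) = 5

Legendre's formula: v_p(n!) = Σ_{k ≥ 1} ⌊n / p^k⌋. For p = 37, n = 207, the terms are:
  ⌊207/37^1⌋ = ⌊207/37⌋ = 5
(the next term ⌊207/37^2⌋ = 0, terminating the sum). Summing: v_37(207!) = 5 = 5.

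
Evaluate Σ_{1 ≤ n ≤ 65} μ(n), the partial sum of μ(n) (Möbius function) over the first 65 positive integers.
Σ_{n ≤ 65} μ(n) = 0

Compute μ(n) for each 1 ≤ n ≤ 65: μ(1) = 1, μ(2) = -1, μ(3) = -1, μ(4) = 0, μ(5) = -1, μ(6) = 1, μ(7) = -1, μ(8) = 0, μ(9) = 0, μ(10) = 1, μ(11) = -1, μ(12) = 0, μ(13) = -1, μ(14) = 1, μ(15) = 1, μ(16) = 0, μ(17) = -1, μ(18) = 0, μ(19) = -1, μ(20) = 0, μ(21) = 1, μ(22) = 1, μ(23) = -1, μ(24) = 0, μ(25) = 0, μ(26) = 1, μ(27) = 0, μ(28) = 0, μ(29) = -1, μ(30) = -1, μ(31) = -1, μ(32) = 0, μ(33) = 1, μ(34) = 1, μ(35) = 1, μ(36) = 0, μ(37) = -1, μ(38) = 1, μ(39) = 1, μ(40) = 0, μ(41) = -1, μ(42) = -1, μ(43) = -1, μ(44) = 0, μ(45) = 0, μ(46) = 1, μ(47) = -1, μ(48) = 0, μ(49) = 0, μ(50) = 0, μ(51) = 1, μ(52) = 0, μ(53) = -1, μ(54) = 0, μ(55) = 1, μ(56) = 0, μ(57) = 1, μ(58) = 1, μ(59) = -1, μ(60) = 0, μ(61) = -1, μ(62) = 1, μ(63) = 0, μ(64) = 0, μ(65) = 1. Summing all 65 values: 0. (Mertens function M(x) = Σ_{n ≤ x} μ(n); on average M(x) should be small (PNT ⟺ M(x) = o(x)).)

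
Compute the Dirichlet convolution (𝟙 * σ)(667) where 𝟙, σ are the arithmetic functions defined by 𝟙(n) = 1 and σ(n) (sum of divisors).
(𝟙 * σ)(667) = 775

Divisors of 667: [1, 23, 29, 667]. For each d | 667:
  d = 1: 𝟙(1) · σ(667/1) = 1 · 720 = 720
  d = 23: 𝟙(23) · σ(667/23) = 1 · 30 = 30
  d = 29: 𝟙(29) · σ(667/29) = 1 · 24 = 24
  d = 667: 𝟙(667) · σ(667/667) = 1 · 1 = 1
Summing: (𝟙 * σ)(667) = 720 + 30 + 24 + 1 = 775.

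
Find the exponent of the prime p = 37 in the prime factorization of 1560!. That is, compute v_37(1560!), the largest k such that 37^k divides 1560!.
v_37(1560!) = 43

Legendre's formula: v_p(n!) = Σ_{k ≥ 1} ⌊n / p^k⌋. For p = 37, n = 1560, the terms are:
  ⌊1560/37^1⌋ = ⌊1560/37⌋ = 42
  ⌊1560/37^2⌋ = ⌊1560/1369⌋ = 1
(the next term ⌊1560/37^3⌋ = 0, terminating the sum). Summing: v_37(1560!) = 42 + 1 = 43.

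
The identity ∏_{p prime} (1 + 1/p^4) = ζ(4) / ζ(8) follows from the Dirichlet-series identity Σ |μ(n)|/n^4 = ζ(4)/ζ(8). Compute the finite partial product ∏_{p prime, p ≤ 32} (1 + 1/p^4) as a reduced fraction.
∏ = 377183486665353545574471751056805902016576/349915921480385530721123181536044923530625

The primes p ≤ 32 are [2, 3, 5, 7, 11, 13, 17, 19, 23, 29, 31]. For each, (1 + 1/p^4) = (p^4 + 1)/p^4. Multiplying these fractions over p ∈ [2, 3, 5, 7, 11, 13, 17, 19, 23, 29, 31] gives 377183486665353545574471751056805902016576/349915921480385530721123181536044923530625. (In the limit P → ∞ this tends to ζ(4)/ζ(8).)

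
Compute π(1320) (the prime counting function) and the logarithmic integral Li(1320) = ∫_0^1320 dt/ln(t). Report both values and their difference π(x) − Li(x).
π(1320) = 215;  Li(1320) ≈ 222.99;  π(x) − Li(x) ≈ -7.99.

Direct count of primes ≤ 1320 gives π(1320) = 215. Numerical evaluation of the logarithmic integral gives Li(1320) ≈ 222.99. The difference π(x) − Li(x) ≈ -7.99 is typically negative for small/moderate x (Li(x) overestimates), though Littlewood's theorem shows this sign changes infinitely often.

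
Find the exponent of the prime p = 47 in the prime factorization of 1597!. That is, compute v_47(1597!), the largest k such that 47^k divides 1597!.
v_47(1597!) = 33

Legendre's formula: v_p(n!) = Σ_{k ≥ 1} ⌊n / p^k⌋. For p = 47, n = 1597, the terms are:
  ⌊1597/47^1⌋ = ⌊1597/47⌋ = 33
(the next term ⌊1597/47^2⌋ = 0, terminating the sum). Summing: v_47(1597!) = 33 = 33.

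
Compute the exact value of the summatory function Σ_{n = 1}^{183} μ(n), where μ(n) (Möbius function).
Σ_{n ≤ 183} μ(n) = -4

Compute μ(n) for each 1 ≤ n ≤ 183: μ(1) = 1, μ(2) = -1, μ(3) = -1, μ(4) = 0, μ(5) = -1, μ(6) = 1, μ(7) = -1, μ(8) = 0, μ(9) = 0, μ(10) = 1, μ(11) = -1, μ(12) = 0, μ(13) = -1, μ(14) = 1, μ(15) = 1, μ(16) = 0, μ(17) = -1, μ(18) = 0, μ(19) = -1, μ(20) = 0, μ(21) = 1, μ(22) = 1, μ(23) = -1, μ(24) = 0, μ(25) = 0, μ(26) = 1, μ(27) = 0, μ(28) = 0, μ(29) = -1, μ(30) = -1, μ(31) = -1, μ(32) = 0, μ(33) = 1, μ(34) = 1, μ(35) = 1, μ(36) = 0, μ(37) = -1, μ(38) = 1, μ(39) = 1, μ(40) = 0, μ(41) = -1, μ(42) = -1, μ(43) = -1, μ(44) = 0, μ(45) = 0, μ(46) = 1, μ(47) = -1, μ(48) = 0, μ(49) = 0, μ(50) = 0, μ(51) = 1, μ(52) = 0, μ(53) = -1, μ(54) = 0, μ(55) = 1, μ(56) = 0, μ(57) = 1, μ(58) = 1, μ(59) = -1, μ(60) = 0, μ(61) = -1, μ(62) = 1, μ(63) = 0, μ(64) = 0, μ(65) = 1, μ(66) = -1, μ(67) = -1, μ(68) = 0, μ(69) = 1, μ(70) = -1, μ(71) = -1, μ(72) = 0, μ(73) = -1, μ(74) = 1, μ(75) = 0, μ(76) = 0, μ(77) = 1, μ(78) = -1, μ(79) = -1, μ(80) = 0, μ(81) = 0, μ(82) = 1, μ(83) = -1, μ(84) = 0, μ(85) = 1, μ(86) = 1, μ(87) = 1, μ(88) = 0, μ(89) = -1, μ(90) = 0, μ(91) = 1, μ(92) = 0, μ(93) = 1, μ(94) = 1, μ(95) = 1, μ(96) = 0, μ(97) = -1, μ(98) = 0, μ(99) = 0, μ(100) = 0, μ(101) = -1, μ(102) = -1, μ(103) = -1, μ(104) = 0, μ(105) = -1, μ(106) = 1, μ(107) = -1, μ(108) = 0, μ(109) = -1, μ(110) = -1, μ(111) = 1, μ(112) = 0, μ(113) = -1, μ(114) = -1, μ(115) = 1, μ(116) = 0, μ(117) = 0, μ(118) = 1, μ(119) = 1, μ(120) = 0, μ(121) = 0, μ(122) = 1, μ(123) = 1, μ(124) = 0, μ(125) = 0, μ(126) = 0, μ(127) = -1, μ(128) = 0, μ(129) = 1, μ(130) = -1, μ(131) = -1, μ(132) = 0, μ(133) = 1, μ(134) = 1, μ(135) = 0, μ(136) = 0, μ(137) = -1, μ(138) = -1, μ(139) = -1, μ(140) = 0, μ(141) = 1, μ(142) = 1, μ(143) = 1, μ(144) = 0, μ(145) = 1, μ(146) = 1, μ(147) = 0, μ(148) = 0, μ(149) = -1, μ(150) = 0, μ(151) = -1, μ(152) = 0, μ(153) = 0, μ(154) = -1, μ(155) = 1, μ(156) = 0, μ(157) = -1, μ(158) = 1, μ(159) = 1, μ(160) = 0, μ(161) = 1, μ(162) = 0, μ(163) = -1, μ(164) = 0, μ(165) = -1, μ(166) = 1, μ(167) = -1, μ(168) = 0, μ(169) = 0, μ(170) = -1, μ(171) = 0, μ(172) = 0, μ(173) = -1, μ(174) = -1, μ(175) = 0, μ(176) = 0, μ(177) = 1, μ(178) = 1, μ(179) = -1, μ(180) = 0, μ(181) = -1, μ(182) = -1, μ(183) = 1. Summing all 183 values: -4. (Mertens function M(x) = Σ_{n ≤ x} μ(n); on average M(x) should be small (PNT ⟺ M(x) = o(x)).)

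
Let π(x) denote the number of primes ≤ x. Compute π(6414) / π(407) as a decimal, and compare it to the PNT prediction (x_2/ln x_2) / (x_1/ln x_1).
π(6414)/π(407) = 834/79 ≈ 10.5570;  PNT prediction ≈ 10.8021.

π(407) = 79 and π(6414) = 834, so π(6414)/π(407) ≈ 10.5570. The PNT-predicted ratio is (6414/ln(6414)) / (407/ln(407)) ≈ 10.8021. The two agree to within a few percent, as expected.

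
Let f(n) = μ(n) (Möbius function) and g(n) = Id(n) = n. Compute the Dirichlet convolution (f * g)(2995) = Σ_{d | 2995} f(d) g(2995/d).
(μ * Id)(2995) = 2392

Divisors of 2995: [1, 5, 599, 2995]. For each d | 2995:
  d = 1: μ(1) · Id(2995/1) = 1 · 2995 = 2995
  d = 5: μ(5) · Id(2995/5) = -1 · 599 = -599
  d = 599: μ(599) · Id(2995/599) = -1 · 5 = -5
  d = 2995: μ(2995) · Id(2995/2995) = 1 · 1 = 1
Summing: (μ * Id)(2995) = 2995 + -599 + -5 + 1 = 2392.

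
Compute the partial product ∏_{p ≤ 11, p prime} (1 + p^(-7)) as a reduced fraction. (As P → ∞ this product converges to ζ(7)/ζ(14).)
∏ = 102398715604311407906/101557061298054140625

The primes p ≤ 11 are [2, 3, 5, 7, 11]. For each, (1 + 1/p^7) = (p^7 + 1)/p^7. Multiplying these fractions over p ∈ [2, 3, 5, 7, 11] gives 102398715604311407906/101557061298054140625. (In the limit P → ∞ this tends to ζ(7)/ζ(14).)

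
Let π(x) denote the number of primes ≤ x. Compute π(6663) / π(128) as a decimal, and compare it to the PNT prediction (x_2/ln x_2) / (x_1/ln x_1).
π(6663)/π(128) = 859/31 ≈ 27.7097;  PNT prediction ≈ 28.6871.

π(128) = 31 and π(6663) = 859, so π(6663)/π(128) ≈ 27.7097. The PNT-predicted ratio is (6663/ln(6663)) / (128/ln(128)) ≈ 28.6871. The two agree to within a few percent, as expected.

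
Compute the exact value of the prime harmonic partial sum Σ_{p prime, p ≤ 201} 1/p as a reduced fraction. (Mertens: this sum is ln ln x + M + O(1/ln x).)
Σ 1/p = 15202313841027497739047080375538859939135227730139536997746371469607707132833646367/7799922041683461553249199106329813876687996789903550945093032474868511536164700810

π(201) = 46, so the primes ≤ 201 are [2, 3, 5, 7, 11, 13, 17, 19, 23, 29, 31, 37, 41, 43, 47, 53, 59, 61, 67, 71, 73, 79, 83, 89, 97, 101, 103, 107, 109, 113, 127, 131, 137, 139, 149, 151, 157, 163, 167, 173, 179, 181, 191, 193, 197, 199]. Summing 1/p over these primes: 15202313841027497739047080375538859939135227730139536997746371469607707132833646367/7799922041683461553249199106329813876687996789903550945093032474868511536164700810 ≈ 1.9490. Mertens estimate ln ln(201) + 0.2615 ≈ 1.9298.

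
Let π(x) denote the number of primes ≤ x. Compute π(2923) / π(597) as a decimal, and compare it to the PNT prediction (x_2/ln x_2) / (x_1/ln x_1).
π(2923)/π(597) = 422/108 ≈ 3.9074;  PNT prediction ≈ 3.9216.

π(597) = 108 and π(2923) = 422, so π(2923)/π(597) ≈ 3.9074. The PNT-predicted ratio is (2923/ln(2923)) / (597/ln(597)) ≈ 3.9216. The two agree to within a few percent, as expected.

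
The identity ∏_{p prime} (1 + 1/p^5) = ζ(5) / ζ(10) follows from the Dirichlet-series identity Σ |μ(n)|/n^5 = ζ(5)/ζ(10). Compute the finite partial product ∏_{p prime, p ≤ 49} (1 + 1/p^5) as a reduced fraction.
∏ = 77350420258916008694441522216355088445733760320747817275637792505856/74669957780522328018216335873020857442299719217280893302140029444835

The primes p ≤ 49 are [2, 3, 5, 7, 11, 13, 17, 19, 23, 29, 31, 37, 41, 43, 47]. For each, (1 + 1/p^5) = (p^5 + 1)/p^5. Multiplying these fractions over p ∈ [2, 3, 5, 7, 11, 13, 17, 19, 23, 29, 31, 37, 41, 43, 47] gives 77350420258916008694441522216355088445733760320747817275637792505856/74669957780522328018216335873020857442299719217280893302140029444835. (In the limit P → ∞ this tends to ζ(5)/ζ(10).)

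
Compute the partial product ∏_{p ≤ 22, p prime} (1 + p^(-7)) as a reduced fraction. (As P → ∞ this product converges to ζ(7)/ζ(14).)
∏ = 1068826090093603336253543016500022477644576/1060040977976779320486482915314295925421875

The primes p ≤ 22 are [2, 3, 5, 7, 11, 13, 17, 19]. For each, (1 + 1/p^7) = (p^7 + 1)/p^7. Multiplying these fractions over p ∈ [2, 3, 5, 7, 11, 13, 17, 19] gives 1068826090093603336253543016500022477644576/1060040977976779320486482915314295925421875. (In the limit P → ∞ this tends to ζ(7)/ζ(14).)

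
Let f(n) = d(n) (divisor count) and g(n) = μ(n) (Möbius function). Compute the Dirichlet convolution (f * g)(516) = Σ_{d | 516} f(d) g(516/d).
(d * μ)(516) = 1

Divisors of 516: [1, 2, 3, 4, 6, 12, 43, 86, 129, 172, 258, 516]. For each d | 516:
  d = 1: d(1) · μ(516/1) = 1 · 0 = 0
  d = 2: d(2) · μ(516/2) = 2 · -1 = -2
  d = 3: d(3) · μ(516/3) = 2 · 0 = 0
  d = 4: d(4) · μ(516/4) = 3 · 1 = 3
  d = 6: d(6) · μ(516/6) = 4 · 1 = 4
  d = 12: d(12) · μ(516/12) = 6 · -1 = -6
  d = 43: d(43) · μ(516/43) = 2 · 0 = 0
  d = 86: d(86) · μ(516/86) = 4 · 1 = 4
  d = 129: d(129) · μ(516/129) = 4 · 0 = 0
  d = 172: d(172) · μ(516/172) = 6 · -1 = -6
  d = 258: d(258) · μ(516/258) = 8 · -1 = -8
  d = 516: d(516) · μ(516/516) = 12 · 1 = 12
Summing: (d * μ)(516) = 0 + -2 + 0 + 3 + 4 + -6 + 0 + 4 + 0 + -6 + -8 + 12 = 1.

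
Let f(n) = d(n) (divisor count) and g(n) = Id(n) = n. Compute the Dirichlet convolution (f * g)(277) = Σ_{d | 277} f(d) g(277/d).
(d * Id)(277) = 279

Divisors of 277: [1, 277]. For each d | 277:
  d = 1: d(1) · Id(277/1) = 1 · 277 = 277
  d = 277: d(277) · Id(277/277) = 2 · 1 = 2
Summing: (d * Id)(277) = 277 + 2 = 279.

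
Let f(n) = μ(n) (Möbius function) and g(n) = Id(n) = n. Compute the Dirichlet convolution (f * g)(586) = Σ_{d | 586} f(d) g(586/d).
(μ * Id)(586) = 292

Divisors of 586: [1, 2, 293, 586]. For each d | 586:
  d = 1: μ(1) · Id(586/1) = 1 · 586 = 586
  d = 2: μ(2) · Id(586/2) = -1 · 293 = -293
  d = 293: μ(293) · Id(586/293) = -1 · 2 = -2
  d = 586: μ(586) · Id(586/586) = 1 · 1 = 1
Summing: (μ * Id)(586) = 586 + -293 + -2 + 1 = 292.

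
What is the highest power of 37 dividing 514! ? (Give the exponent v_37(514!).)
v_37(514!) = 13

Legendre's formula: v_p(n!) = Σ_{k ≥ 1} ⌊n / p^k⌋. For p = 37, n = 514, the terms are:
  ⌊514/37^1⌋ = ⌊514/37⌋ = 13
(the next term ⌊514/37^2⌋ = 0, terminating the sum). Summing: v_37(514!) = 13 = 13.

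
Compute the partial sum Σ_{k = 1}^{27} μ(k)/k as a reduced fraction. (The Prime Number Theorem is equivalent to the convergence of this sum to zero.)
Σ μ(k)/k = 4165258/111546435

Values of μ(k) for 1 ≤ k ≤ 27: μ(1) = 1, μ(2) = -1, μ(3) = -1, μ(5) = -1, μ(6) = 1, μ(7) = -1, μ(10) = 1, μ(11) = -1, μ(13) = -1, μ(14) = 1, μ(15) = 1, μ(17) = -1, μ(19) = -1, μ(21) = 1, μ(22) = 1, μ(23) = -1, μ(26) = 1, with μ = 0 on non-squarefree integers. Summing μ(k)/k for k where μ(k) ≠ 0 gives 4165258/111546435 ≈ 0.0373. (PNT ⟺ this sum → 0 as n → ∞.)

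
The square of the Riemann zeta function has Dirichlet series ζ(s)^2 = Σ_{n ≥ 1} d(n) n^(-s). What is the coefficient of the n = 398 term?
d(398) = 4

ζ(s)^2 = (Σ 1/m^s)(Σ 1/k^s). The coefficient of 1/n^s in the product is the number of ordered pairs (m, k) with mk = n, which equals d(n). For n = 398, divisors are [1, 2, 199, 398], so d(398) = 4.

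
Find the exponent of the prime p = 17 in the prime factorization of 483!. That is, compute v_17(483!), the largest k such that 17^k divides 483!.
v_17(483!) = 29

Legendre's formula: v_p(n!) = Σ_{k ≥ 1} ⌊n / p^k⌋. For p = 17, n = 483, the terms are:
  ⌊483/17^1⌋ = ⌊483/17⌋ = 28
  ⌊483/17^2⌋ = ⌊483/289⌋ = 1
(the next term ⌊483/17^3⌋ = 0, terminating the sum). Summing: v_17(483!) = 28 + 1 = 29.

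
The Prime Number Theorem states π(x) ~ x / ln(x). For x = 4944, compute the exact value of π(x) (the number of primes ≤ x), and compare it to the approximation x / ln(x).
π(4944) = 661;  x/ln(x) ≈ 581.24;  relative error ≈ 12.07%.

Directly count primes up to 4944: π(4944) = 661. The PNT approximation gives 4944/ln(4944) ≈ 4944/8.50593 ≈ 581.24. Relative error (π(x) − x/ln(x)) / π(x) ≈ 12.07%; the approximation is known to undercount slightly (Li(x) is a better estimate).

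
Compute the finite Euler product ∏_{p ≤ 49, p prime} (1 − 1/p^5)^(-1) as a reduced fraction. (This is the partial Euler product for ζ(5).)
∏ = 505807800965451248053830657783332590848273750176189703324931155978491/487794643941809531294334436783738741459341109492573787399981389578240

The primes p ≤ 49 are [2, 3, 5, 7, 11, 13, 17, 19, 23, 29, 31, 37, 41, 43, 47]. For each prime, (1 − 1/p^5)^(-1) = p^5 / (p^5 − 1). The product is (1 − 1/2^5)^(-1), (1 − 1/3^5)^(-1), (1 − 1/5^5)^(-1), (1 − 1/7^5)^(-1), (1 − 1/11^5)^(-1), (1 − 1/13^5)^(-1), (1 − 1/17^5)^(-1), (1 − 1/19^5)^(-1), (1 − 1/23^5)^(-1), (1 − 1/29^5)^(-1), (1 − 1/31^5)^(-1), (1 − 1/37^5)^(-1), (1 − 1/41^5)^(-1), (1 − 1/43^5)^(-1), (1 − 1/47^5)^(-1) = ∏ p^5 / (p^5 − 1) = 505807800965451248053830657783332590848273750176189703324931155978491/487794643941809531294334436783738741459341109492573787399981389578240.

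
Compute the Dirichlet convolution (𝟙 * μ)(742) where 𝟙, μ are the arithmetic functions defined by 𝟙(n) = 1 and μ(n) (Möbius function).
(𝟙 * μ)(742) = 0

Divisors of 742: [1, 2, 7, 14, 53, 106, 371, 742]. For each d | 742:
  d = 1: 𝟙(1) · μ(742/1) = 1 · -1 = -1
  d = 2: 𝟙(2) · μ(742/2) = 1 · 1 = 1
  d = 7: 𝟙(7) · μ(742/7) = 1 · 1 = 1
  d = 14: 𝟙(14) · μ(742/14) = 1 · -1 = -1
  d = 53: 𝟙(53) · μ(742/53) = 1 · 1 = 1
  d = 106: 𝟙(106) · μ(742/106) = 1 · -1 = -1
  d = 371: 𝟙(371) · μ(742/371) = 1 · -1 = -1
  d = 742: 𝟙(742) · μ(742/742) = 1 · 1 = 1
Summing: (𝟙 * μ)(742) = -1 + 1 + 1 + -1 + 1 + -1 + -1 + 1 = 0.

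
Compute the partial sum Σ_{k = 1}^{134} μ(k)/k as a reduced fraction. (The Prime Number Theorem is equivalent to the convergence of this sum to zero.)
Σ μ(k)/k = 1798157260399775266990045811129040783798487774562/262948239526313870385685898536205956450305483726315

Values of μ(k) for 1 ≤ k ≤ 134: μ(1) = 1, μ(2) = -1, μ(3) = -1, μ(5) = -1, μ(6) = 1, μ(7) = -1, μ(10) = 1, μ(11) = -1, μ(13) = -1, μ(14) = 1, μ(15) = 1, μ(17) = -1, μ(19) = -1, μ(21) = 1, μ(22) = 1, μ(23) = -1, μ(26) = 1, μ(29) = -1, μ(30) = -1, μ(31) = -1, μ(33) = 1, μ(34) = 1, μ(35) = 1, μ(37) = -1, μ(38) = 1, μ(39) = 1, μ(41) = -1, μ(42) = -1, μ(43) = -1, μ(46) = 1, μ(47) = -1, μ(51) = 1, μ(53) = -1, μ(55) = 1, μ(57) = 1, μ(58) = 1, μ(59) = -1, μ(61) = -1, μ(62) = 1, μ(65) = 1, μ(66) = -1, μ(67) = -1, μ(69) = 1, μ(70) = -1, μ(71) = -1, μ(73) = -1, μ(74) = 1, μ(77) = 1, μ(78) = -1, μ(79) = -1, μ(82) = 1, μ(83) = -1, μ(85) = 1, μ(86) = 1, μ(87) = 1, μ(89) = -1, μ(91) = 1, μ(93) = 1, μ(94) = 1, μ(95) = 1, μ(97) = -1, μ(101) = -1, μ(102) = -1, μ(103) = -1, μ(105) = -1, μ(106) = 1, μ(107) = -1, μ(109) = -1, μ(110) = -1, μ(111) = 1, μ(113) = -1, μ(114) = -1, μ(115) = 1, μ(118) = 1, μ(119) = 1, μ(122) = 1, μ(123) = 1, μ(127) = -1, μ(129) = 1, μ(130) = -1, μ(131) = -1, μ(133) = 1, μ(134) = 1, with μ = 0 on non-squarefree integers. Summing μ(k)/k for k where μ(k) ≠ 0 gives 1798157260399775266990045811129040783798487774562/262948239526313870385685898536205956450305483726315 ≈ 0.0068. (PNT ⟺ this sum → 0 as n → ∞.)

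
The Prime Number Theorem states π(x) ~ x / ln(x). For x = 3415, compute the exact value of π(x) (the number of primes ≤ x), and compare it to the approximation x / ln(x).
π(3415) = 480;  x/ln(x) ≈ 419.74;  relative error ≈ 12.55%.

Directly count primes up to 3415: π(3415) = 480. The PNT approximation gives 3415/ln(3415) ≈ 3415/8.13593 ≈ 419.74. Relative error (π(x) − x/ln(x)) / π(x) ≈ 12.55%; the approximation is known to undercount slightly (Li(x) is a better estimate).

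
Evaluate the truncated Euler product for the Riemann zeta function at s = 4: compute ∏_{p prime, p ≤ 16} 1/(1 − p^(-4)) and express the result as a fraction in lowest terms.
∏ = 11033033011/10194124800

The primes p ≤ 16 are [2, 3, 5, 7, 11, 13]. For each prime, (1 − 1/p^4)^(-1) = p^4 / (p^4 − 1). The product is (1 − 1/2^4)^(-1), (1 − 1/3^4)^(-1), (1 − 1/5^4)^(-1), (1 − 1/7^4)^(-1), (1 − 1/11^4)^(-1), (1 − 1/13^4)^(-1) = ∏ p^4 / (p^4 − 1) = 11033033011/10194124800.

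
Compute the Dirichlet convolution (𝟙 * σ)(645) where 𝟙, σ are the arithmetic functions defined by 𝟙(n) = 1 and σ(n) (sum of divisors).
(𝟙 * σ)(645) = 1575

Divisors of 645: [1, 3, 5, 15, 43, 129, 215, 645]. For each d | 645:
  d = 1: 𝟙(1) · σ(645/1) = 1 · 1056 = 1056
  d = 3: 𝟙(3) · σ(645/3) = 1 · 264 = 264
  d = 5: 𝟙(5) · σ(645/5) = 1 · 176 = 176
  d = 15: 𝟙(15) · σ(645/15) = 1 · 44 = 44
  d = 43: 𝟙(43) · σ(645/43) = 1 · 24 = 24
  d = 129: 𝟙(129) · σ(645/129) = 1 · 6 = 6
  d = 215: 𝟙(215) · σ(645/215) = 1 · 4 = 4
  d = 645: 𝟙(645) · σ(645/645) = 1 · 1 = 1
Summing: (𝟙 * σ)(645) = 1056 + 264 + 176 + 44 + 24 + 6 + 4 + 1 = 1575.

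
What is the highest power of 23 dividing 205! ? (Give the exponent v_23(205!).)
v_23(205!) = 8

Legendre's formula: v_p(n!) = Σ_{k ≥ 1} ⌊n / p^k⌋. For p = 23, n = 205, the terms are:
  ⌊205/23^1⌋ = ⌊205/23⌋ = 8
(the next term ⌊205/23^2⌋ = 0, terminating the sum). Summing: v_23(205!) = 8 = 8.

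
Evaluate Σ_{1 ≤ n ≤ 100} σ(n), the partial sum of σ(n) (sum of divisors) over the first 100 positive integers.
Σ_{n ≤ 100} σ(n) = 8299

Compute σ(n) for each 1 ≤ n ≤ 100: σ(1) = 1, σ(2) = 3, σ(3) = 4, σ(4) = 7, σ(5) = 6, σ(6) = 12, σ(7) = 8, σ(8) = 15, σ(9) = 13, σ(10) = 18, σ(11) = 12, σ(12) = 28, σ(13) = 14, σ(14) = 24, σ(15) = 24, σ(16) = 31, σ(17) = 18, σ(18) = 39, σ(19) = 20, σ(20) = 42, σ(21) = 32, σ(22) = 36, σ(23) = 24, σ(24) = 60, σ(25) = 31, σ(26) = 42, σ(27) = 40, σ(28) = 56, σ(29) = 30, σ(30) = 72, σ(31) = 32, σ(32) = 63, σ(33) = 48, σ(34) = 54, σ(35) = 48, σ(36) = 91, σ(37) = 38, σ(38) = 60, σ(39) = 56, σ(40) = 90, σ(41) = 42, σ(42) = 96, σ(43) = 44, σ(44) = 84, σ(45) = 78, σ(46) = 72, σ(47) = 48, σ(48) = 124, σ(49) = 57, σ(50) = 93, σ(51) = 72, σ(52) = 98, σ(53) = 54, σ(54) = 120, σ(55) = 72, σ(56) = 120, σ(57) = 80, σ(58) = 90, σ(59) = 60, σ(60) = 168, σ(61) = 62, σ(62) = 96, σ(63) = 104, σ(64) = 127, σ(65) = 84, σ(66) = 144, σ(67) = 68, σ(68) = 126, σ(69) = 96, σ(70) = 144, σ(71) = 72, σ(72) = 195, σ(73) = 74, σ(74) = 114, σ(75) = 124, σ(76) = 140, σ(77) = 96, σ(78) = 168, σ(79) = 80, σ(80) = 186, σ(81) = 121, σ(82) = 126, σ(83) = 84, σ(84) = 224, σ(85) = 108, σ(86) = 132, σ(87) = 120, σ(88) = 180, σ(89) = 90, σ(90) = 234, σ(91) = 112, σ(92) = 168, σ(93) = 128, σ(94) = 144, σ(95) = 120, σ(96) = 252, σ(97) = 98, σ(98) = 171, σ(99) = 156, σ(100) = 217. Summing all 100 values: 8299. (Average order: Σ_{n ≤ x} σ(n) ~ (π²/12) x². For x = 100, (π²/12)·100² ≈ 8224.67.)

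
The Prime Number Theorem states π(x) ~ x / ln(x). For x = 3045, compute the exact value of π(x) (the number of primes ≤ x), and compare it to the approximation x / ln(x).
π(3045) = 436;  x/ln(x) ≈ 379.62;  relative error ≈ 12.93%.

Directly count primes up to 3045: π(3045) = 436. The PNT approximation gives 3045/ln(3045) ≈ 3045/8.02126 ≈ 379.62. Relative error (π(x) − x/ln(x)) / π(x) ≈ 12.93%; the approximation is known to undercount slightly (Li(x) is a better estimate).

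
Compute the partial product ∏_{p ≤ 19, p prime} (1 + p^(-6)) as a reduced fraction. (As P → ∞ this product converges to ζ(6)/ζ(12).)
∏ = 10322827120806625262196014218/10149346788166965945179821977

The primes p ≤ 19 are [2, 3, 5, 7, 11, 13, 17, 19]. For each, (1 + 1/p^6) = (p^6 + 1)/p^6. Multiplying these fractions over p ∈ [2, 3, 5, 7, 11, 13, 17, 19] gives 10322827120806625262196014218/10149346788166965945179821977. (In the limit P → ∞ this tends to ζ(6)/ζ(12).)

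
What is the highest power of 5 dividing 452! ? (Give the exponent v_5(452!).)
v_5(452!) = 111

Legendre's formula: v_p(n!) = Σ_{k ≥ 1} ⌊n / p^k⌋. For p = 5, n = 452, the terms are:
  ⌊452/5^1⌋ = ⌊452/5⌋ = 90
  ⌊452/5^2⌋ = ⌊452/25⌋ = 18
  ⌊452/5^3⌋ = ⌊452/125⌋ = 3
(the next term ⌊452/5^4⌋ = 0, terminating the sum). Summing: v_5(452!) = 90 + 18 + 3 = 111.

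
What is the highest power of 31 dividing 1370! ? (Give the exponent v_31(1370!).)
v_31(1370!) = 45

Legendre's formula: v_p(n!) = Σ_{k ≥ 1} ⌊n / p^k⌋. For p = 31, n = 1370, the terms are:
  ⌊1370/31^1⌋ = ⌊1370/31⌋ = 44
  ⌊1370/31^2⌋ = ⌊1370/961⌋ = 1
(the next term ⌊1370/31^3⌋ = 0, terminating the sum). Summing: v_31(1370!) = 44 + 1 = 45.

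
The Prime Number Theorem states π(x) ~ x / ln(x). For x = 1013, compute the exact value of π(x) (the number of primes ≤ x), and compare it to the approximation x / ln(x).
π(1013) = 170;  x/ln(x) ≈ 146.37;  relative error ≈ 13.90%.

Directly count primes up to 1013: π(1013) = 170. The PNT approximation gives 1013/ln(1013) ≈ 1013/6.92067 ≈ 146.37. Relative error (π(x) − x/ln(x)) / π(x) ≈ 13.90%; the approximation is known to undercount slightly (Li(x) is a better estimate).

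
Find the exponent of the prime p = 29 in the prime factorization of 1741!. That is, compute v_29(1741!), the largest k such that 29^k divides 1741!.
v_29(1741!) = 62

Legendre's formula: v_p(n!) = Σ_{k ≥ 1} ⌊n / p^k⌋. For p = 29, n = 1741, the terms are:
  ⌊1741/29^1⌋ = ⌊1741/29⌋ = 60
  ⌊1741/29^2⌋ = ⌊1741/841⌋ = 2
(the next term ⌊1741/29^3⌋ = 0, terminating the sum). Summing: v_29(1741!) = 60 + 2 = 62.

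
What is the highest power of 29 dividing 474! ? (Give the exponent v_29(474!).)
v_29(474!) = 16

Legendre's formula: v_p(n!) = Σ_{k ≥ 1} ⌊n / p^k⌋. For p = 29, n = 474, the terms are:
  ⌊474/29^1⌋ = ⌊474/29⌋ = 16
(the next term ⌊474/29^2⌋ = 0, terminating the sum). Summing: v_29(474!) = 16 = 16.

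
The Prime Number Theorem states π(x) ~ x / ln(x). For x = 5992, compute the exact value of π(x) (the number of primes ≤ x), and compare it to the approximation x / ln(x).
π(5992) = 783;  x/ln(x) ≈ 688.88;  relative error ≈ 12.02%.

Directly count primes up to 5992: π(5992) = 783. The PNT approximation gives 5992/ln(5992) ≈ 5992/8.69818 ≈ 688.88. Relative error (π(x) − x/ln(x)) / π(x) ≈ 12.02%; the approximation is known to undercount slightly (Li(x) is a better estimate).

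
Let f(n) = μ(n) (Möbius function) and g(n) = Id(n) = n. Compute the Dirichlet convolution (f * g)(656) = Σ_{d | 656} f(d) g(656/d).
(μ * Id)(656) = 320

Divisors of 656: [1, 2, 4, 8, 16, 41, 82, 164, 328, 656]. For each d | 656:
  d = 1: μ(1) · Id(656/1) = 1 · 656 = 656
  d = 2: μ(2) · Id(656/2) = -1 · 328 = -328
  d = 4: μ(4) · Id(656/4) = 0 · 164 = 0
  d = 8: μ(8) · Id(656/8) = 0 · 82 = 0
  d = 16: μ(16) · Id(656/16) = 0 · 41 = 0
  d = 41: μ(41) · Id(656/41) = -1 · 16 = -16
  d = 82: μ(82) · Id(656/82) = 1 · 8 = 8
  d = 164: μ(164) · Id(656/164) = 0 · 4 = 0
  d = 328: μ(328) · Id(656/328) = 0 · 2 = 0
  d = 656: μ(656) · Id(656/656) = 0 · 1 = 0
Summing: (μ * Id)(656) = 656 + -328 + 0 + 0 + 0 + -16 + 8 + 0 + 0 + 0 = 320.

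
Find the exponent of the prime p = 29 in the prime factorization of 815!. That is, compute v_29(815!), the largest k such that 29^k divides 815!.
v_29(815!) = 28

Legendre's formula: v_p(n!) = Σ_{k ≥ 1} ⌊n / p^k⌋. For p = 29, n = 815, the terms are:
  ⌊815/29^1⌋ = ⌊815/29⌋ = 28
(the next term ⌊815/29^2⌋ = 0, terminating the sum). Summing: v_29(815!) = 28 = 28.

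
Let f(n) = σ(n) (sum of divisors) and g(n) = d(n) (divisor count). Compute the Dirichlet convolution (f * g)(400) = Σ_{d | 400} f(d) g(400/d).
(σ * d)(400) = 4554

Divisors of 400: [1, 2, 4, 5, 8, 10, 16, 20, 25, 40, 50, 80, 100, 200, 400]. For each d | 400:
  d = 1: σ(1) · d(400/1) = 1 · 15 = 15
  d = 2: σ(2) · d(400/2) = 3 · 12 = 36
  d = 4: σ(4) · d(400/4) = 7 · 9 = 63
  d = 5: σ(5) · d(400/5) = 6 · 10 = 60
  d = 8: σ(8) · d(400/8) = 15 · 6 = 90
  d = 10: σ(10) · d(400/10) = 18 · 8 = 144
  d = 16: σ(16) · d(400/16) = 31 · 3 = 93
  d = 20: σ(20) · d(400/20) = 42 · 6 = 252
  d = 25: σ(25) · d(400/25) = 31 · 5 = 155
  d = 40: σ(40) · d(400/40) = 90 · 4 = 360
  d = 50: σ(50) · d(400/50) = 93 · 4 = 372
  d = 80: σ(80) · d(400/80) = 186 · 2 = 372
  d = 100: σ(100) · d(400/100) = 217 · 3 = 651
  d = 200: σ(200) · d(400/200) = 465 · 2 = 930
  d = 400: σ(400) · d(400/400) = 961 · 1 = 961
Summing: (σ * d)(400) = 15 + 36 + 63 + 60 + 90 + 144 + 93 + 252 + 155 + 360 + 372 + 372 + 651 + 930 + 961 = 4554.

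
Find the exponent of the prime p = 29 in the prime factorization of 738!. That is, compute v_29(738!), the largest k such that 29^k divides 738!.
v_29(738!) = 25

Legendre's formula: v_p(n!) = Σ_{k ≥ 1} ⌊n / p^k⌋. For p = 29, n = 738, the terms are:
  ⌊738/29^1⌋ = ⌊738/29⌋ = 25
(the next term ⌊738/29^2⌋ = 0, terminating the sum). Summing: v_29(738!) = 25 = 25.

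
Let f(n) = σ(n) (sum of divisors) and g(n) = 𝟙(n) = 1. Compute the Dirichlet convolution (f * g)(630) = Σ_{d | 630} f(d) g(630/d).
(σ * 𝟙)(630) = 4536

Divisors of 630: [1, 2, 3, 5, 6, 7, 9, 10, 14, 15, 18, 21, 30, 35, 42, 45, 63, 70, 90, 105, 126, 210, 315, 630]. For each d | 630:
  d = 1: σ(1) · 𝟙(630/1) = 1 · 1 = 1
  d = 2: σ(2) · 𝟙(630/2) = 3 · 1 = 3
  d = 3: σ(3) · 𝟙(630/3) = 4 · 1 = 4
  d = 5: σ(5) · 𝟙(630/5) = 6 · 1 = 6
  d = 6: σ(6) · 𝟙(630/6) = 12 · 1 = 12
  d = 7: σ(7) · 𝟙(630/7) = 8 · 1 = 8
  d = 9: σ(9) · 𝟙(630/9) = 13 · 1 = 13
  d = 10: σ(10) · 𝟙(630/10) = 18 · 1 = 18
  d = 14: σ(14) · 𝟙(630/14) = 24 · 1 = 24
  d = 15: σ(15) · 𝟙(630/15) = 24 · 1 = 24
  d = 18: σ(18) · 𝟙(630/18) = 39 · 1 = 39
  d = 21: σ(21) · 𝟙(630/21) = 32 · 1 = 32
  d = 30: σ(30) · 𝟙(630/30) = 72 · 1 = 72
  d = 35: σ(35) · 𝟙(630/35) = 48 · 1 = 48
  d = 42: σ(42) · 𝟙(630/42) = 96 · 1 = 96
  d = 45: σ(45) · 𝟙(630/45) = 78 · 1 = 78
  d = 63: σ(63) · 𝟙(630/63) = 104 · 1 = 104
  d = 70: σ(70) · 𝟙(630/70) = 144 · 1 = 144
  d = 90: σ(90) · 𝟙(630/90) = 234 · 1 = 234
  d = 105: σ(105) · 𝟙(630/105) = 192 · 1 = 192
  d = 126: σ(126) · 𝟙(630/126) = 312 · 1 = 312
  d = 210: σ(210) · 𝟙(630/210) = 576 · 1 = 576
  d = 315: σ(315) · 𝟙(630/315) = 624 · 1 = 624
  d = 630: σ(630) · 𝟙(630/630) = 1872 · 1 = 1872
Summing: (σ * 𝟙)(630) = 1 + 3 + 4 + 6 + 12 + 8 + 13 + 18 + 24 + 24 + 39 + 32 + 72 + 48 + 96 + 78 + 104 + 144 + 234 + 192 + 312 + 576 + 624 + 1872 = 4536.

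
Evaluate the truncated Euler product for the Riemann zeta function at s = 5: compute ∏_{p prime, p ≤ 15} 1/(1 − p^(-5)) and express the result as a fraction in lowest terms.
∏ = 2548391272552125/2457639696903844

The primes p ≤ 15 are [2, 3, 5, 7, 11, 13]. For each prime, (1 − 1/p^5)^(-1) = p^5 / (p^5 − 1). The product is (1 − 1/2^5)^(-1), (1 − 1/3^5)^(-1), (1 − 1/5^5)^(-1), (1 − 1/7^5)^(-1), (1 − 1/11^5)^(-1), (1 − 1/13^5)^(-1) = ∏ p^5 / (p^5 − 1) = 2548391272552125/2457639696903844.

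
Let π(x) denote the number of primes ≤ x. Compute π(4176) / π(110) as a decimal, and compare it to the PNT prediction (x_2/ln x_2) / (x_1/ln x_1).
π(4176)/π(110) = 573/29 ≈ 19.7586;  PNT prediction ≈ 21.4040.

π(110) = 29 and π(4176) = 573, so π(4176)/π(110) ≈ 19.7586. The PNT-predicted ratio is (4176/ln(4176)) / (110/ln(110)) ≈ 21.4040. The two agree to within a few percent, as expected.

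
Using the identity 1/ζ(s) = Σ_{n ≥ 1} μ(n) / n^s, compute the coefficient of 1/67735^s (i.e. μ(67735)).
μ(67735) = 1

Factor n = 67735 = 5 · 19 · 23 · 31. μ(n) = 0 if any exponent ≥ 2 (not squarefree); otherwise μ(n) = (−1)^{ω(n)} where ω(n) is the number of distinct prime factors. Applying: μ(67735) = 1.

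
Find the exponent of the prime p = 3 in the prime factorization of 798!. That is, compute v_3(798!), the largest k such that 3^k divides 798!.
v_3(798!) = 396

Legendre's formula: v_p(n!) = Σ_{k ≥ 1} ⌊n / p^k⌋. For p = 3, n = 798, the terms are:
  ⌊798/3^1⌋ = ⌊798/3⌋ = 266
  ⌊798/3^2⌋ = ⌊798/9⌋ = 88
  ⌊798/3^3⌋ = ⌊798/27⌋ = 29
  ⌊798/3^4⌋ = ⌊798/81⌋ = 9
  ⌊798/3^5⌋ = ⌊798/243⌋ = 3
  ⌊798/3^6⌋ = ⌊798/729⌋ = 1
(the next term ⌊798/3^7⌋ = 0, terminating the sum). Summing: v_3(798!) = 266 + 88 + 29 + 9 + 3 + 1 = 396.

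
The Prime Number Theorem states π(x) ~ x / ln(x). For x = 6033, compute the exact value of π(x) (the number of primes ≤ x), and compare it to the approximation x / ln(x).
π(6033) = 786;  x/ln(x) ≈ 693.05;  relative error ≈ 11.83%.

Directly count primes up to 6033: π(6033) = 786. The PNT approximation gives 6033/ln(6033) ≈ 6033/8.70500 ≈ 693.05. Relative error (π(x) − x/ln(x)) / π(x) ≈ 11.83%; the approximation is known to undercount slightly (Li(x) is a better estimate).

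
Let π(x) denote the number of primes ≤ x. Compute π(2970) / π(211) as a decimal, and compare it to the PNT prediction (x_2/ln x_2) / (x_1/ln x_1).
π(2970)/π(211) = 428/47 ≈ 9.1064;  PNT prediction ≈ 9.4208.

π(211) = 47 and π(2970) = 428, so π(2970)/π(211) ≈ 9.1064. The PNT-predicted ratio is (2970/ln(2970)) / (211/ln(211)) ≈ 9.4208. The two agree to within a few percent, as expected.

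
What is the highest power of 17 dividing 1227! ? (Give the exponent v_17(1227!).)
v_17(1227!) = 76

Legendre's formula: v_p(n!) = Σ_{k ≥ 1} ⌊n / p^k⌋. For p = 17, n = 1227, the terms are:
  ⌊1227/17^1⌋ = ⌊1227/17⌋ = 72
  ⌊1227/17^2⌋ = ⌊1227/289⌋ = 4
(the next term ⌊1227/17^3⌋ = 0, terminating the sum). Summing: v_17(1227!) = 72 + 4 = 76.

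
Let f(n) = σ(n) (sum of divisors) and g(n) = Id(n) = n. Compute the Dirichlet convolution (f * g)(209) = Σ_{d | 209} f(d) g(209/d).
(σ * Id)(209) = 897

Divisors of 209: [1, 11, 19, 209]. For each d | 209:
  d = 1: σ(1) · Id(209/1) = 1 · 209 = 209
  d = 11: σ(11) · Id(209/11) = 12 · 19 = 228
  d = 19: σ(19) · Id(209/19) = 20 · 11 = 220
  d = 209: σ(209) · Id(209/209) = 240 · 1 = 240
Summing: (σ * Id)(209) = 209 + 228 + 220 + 240 = 897.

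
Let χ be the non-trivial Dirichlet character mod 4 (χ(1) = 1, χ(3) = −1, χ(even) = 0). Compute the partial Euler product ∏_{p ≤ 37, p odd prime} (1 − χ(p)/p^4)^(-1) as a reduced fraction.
∏ = 36907491853859640421662745584761054387/37320078298954450639637508295357366272

The odd primes p ≤ 37 are [3, 5, 7, 11, 13, 17, 19, 23, 29, 31, 37]. For each, χ(p) = 1 if p ≡ 1 mod 4, χ(p) = −1 if p ≡ 3 mod 4. Taking (1 − χ(p)/p^4)^(-1) = p^4/(p^4 − χ(p)): (1 − (-1)/3^4)^(-1) · (1 − (1)/5^4)^(-1) · (1 − (-1)/7^4)^(-1) · (1 − (-1)/11^4)^(-1) · (1 − (1)/13^4)^(-1) · (1 − (1)/17^4)^(-1) · (1 − (-1)/19^4)^(-1) · (1 − (-1)/23^4)^(-1) · (1 − (1)/29^4)^(-1) · (1 − (-1)/31^4)^(-1) · (1 − (1)/37^4)^(-1) = 36907491853859640421662745584761054387/37320078298954450639637508295357366272.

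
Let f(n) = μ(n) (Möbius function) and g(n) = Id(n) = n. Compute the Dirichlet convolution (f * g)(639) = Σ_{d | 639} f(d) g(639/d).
(μ * Id)(639) = 420

Divisors of 639: [1, 3, 9, 71, 213, 639]. For each d | 639:
  d = 1: μ(1) · Id(639/1) = 1 · 639 = 639
  d = 3: μ(3) · Id(639/3) = -1 · 213 = -213
  d = 9: μ(9) · Id(639/9) = 0 · 71 = 0
  d = 71: μ(71) · Id(639/71) = -1 · 9 = -9
  d = 213: μ(213) · Id(639/213) = 1 · 3 = 3
  d = 639: μ(639) · Id(639/639) = 0 · 1 = 0
Summing: (μ * Id)(639) = 639 + -213 + 0 + -9 + 3 + 0 = 420.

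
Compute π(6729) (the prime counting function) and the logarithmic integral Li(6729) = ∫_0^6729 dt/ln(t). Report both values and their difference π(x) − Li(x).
π(6729) = 867;  Li(6729) ≈ 883.65;  π(x) − Li(x) ≈ -16.65.

Direct count of primes ≤ 6729 gives π(6729) = 867. Numerical evaluation of the logarithmic integral gives Li(6729) ≈ 883.65. The difference π(x) − Li(x) ≈ -16.65 is typically negative for small/moderate x (Li(x) overestimates), though Littlewood's theorem shows this sign changes infinitely often.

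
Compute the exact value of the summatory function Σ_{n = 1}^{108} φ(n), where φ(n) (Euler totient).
Σ_{n ≤ 108} φ(n) = 3568

Compute φ(n) for each 1 ≤ n ≤ 108: φ(1) = 1, φ(2) = 1, φ(3) = 2, φ(4) = 2, φ(5) = 4, φ(6) = 2, φ(7) = 6, φ(8) = 4, φ(9) = 6, φ(10) = 4, φ(11) = 10, φ(12) = 4, φ(13) = 12, φ(14) = 6, φ(15) = 8, φ(16) = 8, φ(17) = 16, φ(18) = 6, φ(19) = 18, φ(20) = 8, φ(21) = 12, φ(22) = 10, φ(23) = 22, φ(24) = 8, φ(25) = 20, φ(26) = 12, φ(27) = 18, φ(28) = 12, φ(29) = 28, φ(30) = 8, φ(31) = 30, φ(32) = 16, φ(33) = 20, φ(34) = 16, φ(35) = 24, φ(36) = 12, φ(37) = 36, φ(38) = 18, φ(39) = 24, φ(40) = 16, φ(41) = 40, φ(42) = 12, φ(43) = 42, φ(44) = 20, φ(45) = 24, φ(46) = 22, φ(47) = 46, φ(48) = 16, φ(49) = 42, φ(50) = 20, φ(51) = 32, φ(52) = 24, φ(53) = 52, φ(54) = 18, φ(55) = 40, φ(56) = 24, φ(57) = 36, φ(58) = 28, φ(59) = 58, φ(60) = 16, φ(61) = 60, φ(62) = 30, φ(63) = 36, φ(64) = 32, φ(65) = 48, φ(66) = 20, φ(67) = 66, φ(68) = 32, φ(69) = 44, φ(70) = 24, φ(71) = 70, φ(72) = 24, φ(73) = 72, φ(74) = 36, φ(75) = 40, φ(76) = 36, φ(77) = 60, φ(78) = 24, φ(79) = 78, φ(80) = 32, φ(81) = 54, φ(82) = 40, φ(83) = 82, φ(84) = 24, φ(85) = 64, φ(86) = 42, φ(87) = 56, φ(88) = 40, φ(89) = 88, φ(90) = 24, φ(91) = 72, φ(92) = 44, φ(93) = 60, φ(94) = 46, φ(95) = 72, φ(96) = 32, φ(97) = 96, φ(98) = 42, φ(99) = 60, φ(100) = 40, φ(101) = 100, φ(102) = 32, φ(103) = 102, φ(104) = 48, φ(105) = 48, φ(106) = 52, φ(107) = 106, φ(108) = 36. Summing all 108 values: 3568. (Average order: Σ_{n ≤ x} φ(n) ~ (3/π²) x². For x = 108, (3/π²)·108² ≈ 3545.43.)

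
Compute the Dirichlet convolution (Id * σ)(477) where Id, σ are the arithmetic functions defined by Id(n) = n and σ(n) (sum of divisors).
(Id * σ)(477) = 3638

Divisors of 477: [1, 3, 9, 53, 159, 477]. For each d | 477:
  d = 1: Id(1) · σ(477/1) = 1 · 702 = 702
  d = 3: Id(3) · σ(477/3) = 3 · 216 = 648
  d = 9: Id(9) · σ(477/9) = 9 · 54 = 486
  d = 53: Id(53) · σ(477/53) = 53 · 13 = 689
  d = 159: Id(159) · σ(477/159) = 159 · 4 = 636
  d = 477: Id(477) · σ(477/477) = 477 · 1 = 477
Summing: (Id * σ)(477) = 702 + 648 + 486 + 689 + 636 + 477 = 3638.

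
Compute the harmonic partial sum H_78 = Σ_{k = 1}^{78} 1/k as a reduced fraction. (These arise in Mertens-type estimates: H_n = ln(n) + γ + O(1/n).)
H_78 = 61462860623241058403302042280303/12441066073952429195098876987200

Direct summation: H_78 = 1 + 1/2 + ... + 1/78. The least common denominator is lcm(1, ..., 78) = 410555180440430163438262940577600; over this denominator the numerator is 410555180440430163438262940577600 + 205277590220215081719131470288800 + 136851726813476721146087646859200 + 102638795110107540859565735144400 + 82111036088086032687652588115520 + 68425863406738360573043823429600 + 58650740062918594776894705796800 + 51319397555053770429782867572200 + 45617242271158907048695882286400 + 41055518044043016343826294057760 + 37323198221857287585296630961600 + 34212931703369180286521911714800 + 31581167726186935649097149275200 + 29325370031459297388447352898400 + 27370345362695344229217529371840 + 25659698777526885214891433786100 + 24150304731790009614015467092800 + 22808621135579453524347941143200 + 21608167391601587549382260030400 + 20527759022021508171913147028880 + 19550246687639531592298235265600 + 18661599110928643792648315480800 + 17850225236540441888620127851200 + 17106465851684590143260955857400 + 16422207217617206537530517623104 + 15790583863093467824548574637600 + 15205747423719635682898627428800 + 14662685015729648694223676449200 + 14157075187601040118560791054400 + 13685172681347672114608764685920 + 13243715498078392368976223889600 + 12829849388763442607445716893050 + 12441066073952429195098876987200 + 12075152365895004807007733546400 + 11730148012583718955378941159360 + 11404310567789726762173970571600 + 11096085957849463876709809204800 + 10804083695800793774691130015200 + 10527055908728978549699049758400 + 10263879511010754085956573514440 + 10013540986351955205811291233600 + 9775123343819765796149117632800 + 9547794893963492172982859083200 + 9330799555464321896324157740400 + 9123448454231781409739176457280 + 8925112618270220944310063925600 + 8735216605115535392303466820800 + 8553232925842295071630477928700 + 8378677151845513539556386542400 + 8211103608808603268765258811552 + 8050101577263336538005155697600 + 7895291931546733912274287318800 + 7746324159253399310155904539200 + 7602873711859817841449313714400 + 7464639644371457517059326192320 + 7331342507864824347111838224600 + 7202722463867195849794086676800 + 7078537593800520059280395527200 + 6958562380346273956580727806400 + 6842586340673836057304382342960 + 6730412794105412515381359681600 + 6621857749039196184488111944800 + 6516748895879843864099411755200 + 6414924694381721303722858446525 + 6316233545237387129819429855040 + 6220533036976214597549438493600 + 6127689260304927812511387172800 + 6037576182947502403503866773200 + 5950075078846813962873375950400 + 5865074006291859477689470579680 + 5782467330146903710398069585600 + 5702155283894863381086985285800 + 5624043567677125526551547131200 + 5548042978924731938354904602400 + 5474069072539068845843505874368 + 5402041847900396887345565007600 + 5331885460265326797899518708800 + 5263527954364489274849524879200 = 2028274400566954927308967395249999, so H_78 = 2028274400566954927308967395249999/410555180440430163438262940577600; reducing by gcd(2028274400566954927308967395249999, 410555180440430163438262940577600) = 33 gives 61462860623241058403302042280303/12441066073952429195098876987200 ≈ 4.94032. (The PNT-adjacent estimate ln(78) + γ ≈ 4.93392 matches within O(1/n).)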